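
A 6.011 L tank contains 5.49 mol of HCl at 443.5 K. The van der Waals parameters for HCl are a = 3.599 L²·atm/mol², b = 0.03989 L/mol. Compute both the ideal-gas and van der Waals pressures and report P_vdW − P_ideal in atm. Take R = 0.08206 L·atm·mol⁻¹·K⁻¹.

Ideal: P_ideal = nRT/V = (5.49)(0.08206)(443.5)/6.011 = 33.2392 atm
vdW: P = nRT/(V − nb) − a n²/V² = 199.801/5.79200 − 108.474/36.1321 = 34.4960 − 3.00215 = 31.4939 atm
ΔP = 31.4939 − 33.2392 = -1.745 atm

ΔP ≈ -1.745 atm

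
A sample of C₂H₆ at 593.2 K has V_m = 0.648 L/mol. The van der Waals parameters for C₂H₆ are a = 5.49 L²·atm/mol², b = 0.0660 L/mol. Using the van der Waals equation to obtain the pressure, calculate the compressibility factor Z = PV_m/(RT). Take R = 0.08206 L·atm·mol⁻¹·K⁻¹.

P = RT/(V_m − b) − a/V_m² = (0.08206)(593.2)/(0.648 − 0.0660) − 5.49/(0.648)²
  = 48.678/0.58200 − 13.074 = 83.639 − 13.074 = 70.565 atm
Z = PV_m/(RT) = (70.565)(0.648)/((0.08206)(593.2)) = 45.726/48.678 = 0.9394

Z ≈ 0.9394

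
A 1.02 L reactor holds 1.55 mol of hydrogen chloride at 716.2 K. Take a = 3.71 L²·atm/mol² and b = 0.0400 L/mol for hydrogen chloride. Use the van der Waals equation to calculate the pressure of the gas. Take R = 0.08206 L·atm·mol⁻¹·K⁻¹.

P = nRT/(V − nb) − a n²/V²
nRT/(V − nb) = (1.55)(0.08206)(716.2)/(1.02 − 1.55×0.0400) = 91.096/0.95800 = 95.090 atm
a n²/V² = (3.71)(1.55)²/(1.02)² = 8.5672 atm
P = 95.090 − 8.5672 = 86.52 atm

P ≈ 86.52 atm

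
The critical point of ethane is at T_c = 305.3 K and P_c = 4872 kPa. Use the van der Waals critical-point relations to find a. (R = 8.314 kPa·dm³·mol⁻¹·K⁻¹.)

a ≈ 557.9 kPa·dm⁶/mol²

From T_c = 8a/(27Rb) and P_c = a/(27b²): a = 27 R² T_c²/(64 P_c).
a = 27×(8.314)²×(305.3)²/(64×4872) = 173955199/311808 = 557.9 kPa·dm⁶/mol²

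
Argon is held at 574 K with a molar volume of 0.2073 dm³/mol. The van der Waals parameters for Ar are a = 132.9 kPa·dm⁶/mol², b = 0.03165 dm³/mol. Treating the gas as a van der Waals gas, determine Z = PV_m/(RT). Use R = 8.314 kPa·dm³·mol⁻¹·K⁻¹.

Z ≈ 1.046

P = RT/(V_m − b) − a/V_m² = (8.314)(574)/(0.2073 − 0.03165) − 132.9/(0.2073)²
  = 4772.2/0.17565 − 3092.6 = 27169 − 3092.6 = 24076 kPa
Z = PV_m/(RT) = (24076)(0.2073)/((8.314)(574)) = 4991.0/4772.2 = 1.046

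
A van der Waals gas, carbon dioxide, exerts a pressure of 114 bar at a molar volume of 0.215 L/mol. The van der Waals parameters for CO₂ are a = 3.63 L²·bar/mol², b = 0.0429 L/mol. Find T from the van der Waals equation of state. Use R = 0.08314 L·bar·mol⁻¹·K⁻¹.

T ≈ 398.5 K

T = (P + a/V_m²)(V_m − b)/R
P + a/V_m² = 114 + 3.63/(0.215)² = 192.53 bar
V_m − b = 0.215 − 0.0429 = 0.17210 L/mol
T = (192.53)(0.17210)/0.08314 = 398.5 K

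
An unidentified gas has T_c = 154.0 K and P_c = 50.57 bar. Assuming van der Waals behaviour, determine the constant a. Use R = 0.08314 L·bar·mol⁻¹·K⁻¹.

a ≈ 1.368 L²·bar/mol²

From T_c = 8a/(27Rb) and P_c = a/(27b²): a = 27 R² T_c²/(64 P_c).
a = 27×(0.08314)²×(154.0)²/(64×50.57) = 4426.1/3236.5 = 1.368 L²·bar/mol²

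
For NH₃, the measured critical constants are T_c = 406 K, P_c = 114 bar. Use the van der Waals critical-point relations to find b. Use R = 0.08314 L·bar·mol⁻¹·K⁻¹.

From T_c = 8a/(27Rb) and P_c = a/(27b²): b = R T_c/(8 P_c).
b = (0.08314)(406)/(8×114) = 33.755/912.00 = 0.03701 L/mol

b ≈ 0.03701 L/mol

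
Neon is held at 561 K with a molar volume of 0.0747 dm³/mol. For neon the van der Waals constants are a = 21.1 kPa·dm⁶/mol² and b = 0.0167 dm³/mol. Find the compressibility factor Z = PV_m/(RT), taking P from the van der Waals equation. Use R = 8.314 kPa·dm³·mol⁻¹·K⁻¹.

P = RT/(V_m − b) − a/V_m² = (8.314)(561)/(0.0747 − 0.0167) − 21.1/(0.0747)²
  = 4664.2/0.058000 − 3781.3 = 80417 − 3781.3 = 76636 kPa
Z = PV_m/(RT) = (76636)(0.0747)/((8.314)(561)) = 5724.7/4664.2 = 1.227

Z ≈ 1.227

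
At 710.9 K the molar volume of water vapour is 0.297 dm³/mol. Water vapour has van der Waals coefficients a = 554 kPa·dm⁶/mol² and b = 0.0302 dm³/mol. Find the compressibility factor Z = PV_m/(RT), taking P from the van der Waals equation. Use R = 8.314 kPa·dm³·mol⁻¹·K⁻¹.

P = RT/(V_m − b) − a/V_m² = (8.314)(710.9)/(0.297 − 0.0302) − 554/(0.297)²
  = 5910.4/0.26680 − 6280.5 = 22153 − 6280.5 = 15873 kPa
Z = PV_m/(RT) = (15873)(0.297)/((8.314)(710.9)) = 4714.3/5910.4 = 0.7976

Z ≈ 0.7976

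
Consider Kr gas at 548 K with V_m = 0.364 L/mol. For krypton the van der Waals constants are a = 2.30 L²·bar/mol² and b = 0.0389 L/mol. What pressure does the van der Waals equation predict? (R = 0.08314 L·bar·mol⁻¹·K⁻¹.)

P ≈ 122.8 bar

P = RT/(V_m − b) − a/V_m²
RT/(V_m − b) = (0.08314)(548)/(0.364 − 0.0389) = 45.561/0.32510 = 140.14 bar
a/V_m² = 2.30/(0.364)² = 17.359 bar
P = 140.14 − 17.359 = 122.8 bar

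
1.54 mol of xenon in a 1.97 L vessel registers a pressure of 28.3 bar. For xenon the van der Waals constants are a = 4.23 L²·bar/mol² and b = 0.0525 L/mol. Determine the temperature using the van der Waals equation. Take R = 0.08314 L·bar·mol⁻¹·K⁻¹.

T = (P + a n²/V²)(V − nb)/(nR)
P + a n²/V² = 28.3 + (4.23)(1.54)²/(1.97)² = 30.885 bar
V − nb = 1.97 − (1.54)(0.0525) = 1.8892 L
T = (30.885)(1.8892)/((1.54)(0.08314)) = 455.7 K

T ≈ 455.7 K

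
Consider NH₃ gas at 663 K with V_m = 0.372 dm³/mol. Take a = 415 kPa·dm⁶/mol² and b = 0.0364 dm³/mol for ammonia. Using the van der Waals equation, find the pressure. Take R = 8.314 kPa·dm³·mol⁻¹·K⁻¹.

P ≈ 13426 kPa

P = RT/(V_m − b) − a/V_m²
RT/(V_m − b) = (8.314)(663)/(0.372 − 0.0364) = 5512.2/0.33560 = 16425 kPa
a/V_m² = 415/(0.372)² = 2998.9 kPa
P = 16425 − 2998.9 = 13426 kPa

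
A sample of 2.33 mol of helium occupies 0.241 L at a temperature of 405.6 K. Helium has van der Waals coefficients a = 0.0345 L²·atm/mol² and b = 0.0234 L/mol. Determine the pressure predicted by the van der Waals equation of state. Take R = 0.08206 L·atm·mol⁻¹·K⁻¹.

P ≈ 412.6 atm

P = nRT/(V − nb) − a n²/V²
nRT/(V − nb) = (2.33)(0.08206)(405.6)/(0.241 − 2.33×0.0234) = 77.551/0.18648 = 415.87 atm
a n²/V² = (0.0345)(2.33)²/(0.241)² = 3.2248 atm
P = 415.87 − 3.2248 = 412.6 atm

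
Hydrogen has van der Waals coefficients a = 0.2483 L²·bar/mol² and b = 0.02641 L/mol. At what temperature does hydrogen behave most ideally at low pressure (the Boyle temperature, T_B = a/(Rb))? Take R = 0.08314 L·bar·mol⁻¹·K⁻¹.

T_B ≈ 113.1 K

For a van der Waals gas the second virial coefficient B₂ = b − a/(RT) vanishes at T_B = a/(Rb).
T_B = 0.2483/(0.08314×0.02641) = 0.2483/0.0021957 = 113.1 K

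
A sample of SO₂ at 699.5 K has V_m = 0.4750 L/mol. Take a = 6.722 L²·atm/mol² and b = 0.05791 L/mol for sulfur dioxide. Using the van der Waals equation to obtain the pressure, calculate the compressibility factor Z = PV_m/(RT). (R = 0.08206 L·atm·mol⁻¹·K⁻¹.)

P = RT/(V_m − b) − a/V_m² = (0.08206)(699.5)/(0.4750 − 0.05791) − 6.722/(0.4750)²
  = 57.401/0.41709 − 29.793 = 137.62 − 29.793 = 107.83 atm
Z = PV_m/(RT) = (107.83)(0.4750)/((0.08206)(699.5)) = 51.219/57.401 = 0.8923

Z ≈ 0.8923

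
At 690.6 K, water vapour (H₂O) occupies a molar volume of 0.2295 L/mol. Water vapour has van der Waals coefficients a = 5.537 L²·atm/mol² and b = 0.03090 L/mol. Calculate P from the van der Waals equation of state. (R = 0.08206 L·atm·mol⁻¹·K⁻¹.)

P = RT/(V_m − b) − a/V_m²
RT/(V_m − b) = (0.08206)(690.6)/(0.2295 − 0.03090) = 56.671/0.19860 = 285.35 atm
a/V_m² = 5.537/(0.2295)² = 105.13 atm
P = 285.35 − 105.13 = 180.2 atm

P ≈ 180.2 atm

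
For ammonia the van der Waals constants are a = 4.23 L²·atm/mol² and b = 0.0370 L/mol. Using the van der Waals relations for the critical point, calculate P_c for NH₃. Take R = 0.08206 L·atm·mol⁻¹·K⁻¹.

P_c ≈ 114.4 atm

For a van der Waals gas, P_c = a/(27b²).
P_c = 4.23/(27×(0.0370)²) = 4.23/0.036963 = 114.4 atm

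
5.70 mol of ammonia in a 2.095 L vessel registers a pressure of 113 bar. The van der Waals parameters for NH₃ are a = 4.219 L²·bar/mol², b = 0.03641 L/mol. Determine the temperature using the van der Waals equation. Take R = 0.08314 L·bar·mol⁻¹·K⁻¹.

T ≈ 574.5 K

T = (P + a n²/V²)(V − nb)/(nR)
P + a n²/V² = 113 + (4.219)(5.70)²/(2.095)² = 144.23 bar
V − nb = 2.095 − (5.70)(0.03641) = 1.8875 L
T = (144.23)(1.8875)/((5.70)(0.08314)) = 574.5 K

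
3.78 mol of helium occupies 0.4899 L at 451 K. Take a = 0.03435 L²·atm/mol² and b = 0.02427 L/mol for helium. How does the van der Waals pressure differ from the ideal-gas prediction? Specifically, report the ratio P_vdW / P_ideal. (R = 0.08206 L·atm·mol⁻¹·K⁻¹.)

Ideal: P_ideal = nRT/V = (3.78)(0.08206)(451)/0.4899 = 285.557 atm
vdW: P = nRT/(V − nb) − a n²/V² = 139.894/0.398159 − 0.490807/0.240002 = 351.352 − 2.04501 = 349.307 atm
Ratio = 349.307/285.557 = 1.223

P_vdW / P_ideal ≈ 1.223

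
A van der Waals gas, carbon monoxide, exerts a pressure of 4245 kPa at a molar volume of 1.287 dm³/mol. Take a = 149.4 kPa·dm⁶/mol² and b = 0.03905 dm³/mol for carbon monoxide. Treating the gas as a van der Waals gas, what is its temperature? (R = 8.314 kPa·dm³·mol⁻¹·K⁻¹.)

T ≈ 650.7 K

T = (P + a/V_m²)(V_m − b)/R
P + a/V_m² = 4245 + 149.4/(1.287)² = 4335.2 kPa
V_m − b = 1.287 − 0.03905 = 1.2480 dm³/mol
T = (4335.2)(1.2480)/8.314 = 650.7 K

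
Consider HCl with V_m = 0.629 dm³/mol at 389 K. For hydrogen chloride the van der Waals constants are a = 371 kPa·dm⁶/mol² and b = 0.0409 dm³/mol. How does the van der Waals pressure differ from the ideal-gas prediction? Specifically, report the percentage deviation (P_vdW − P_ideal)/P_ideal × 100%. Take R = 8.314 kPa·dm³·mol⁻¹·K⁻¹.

-11.28 %

Ideal: P_ideal = RT/V_m = (8.314)(389)/0.629 = 5141.73 kPa
vdW: P = RT/(V_m − b) − a/V_m² = 3234.15/0.588100 − 371/0.395641 = 5499.32 − 937.719 = 4561.60 kPa
% deviation = (4561.60 − 5141.73)/5141.73 × 100% = -11.28%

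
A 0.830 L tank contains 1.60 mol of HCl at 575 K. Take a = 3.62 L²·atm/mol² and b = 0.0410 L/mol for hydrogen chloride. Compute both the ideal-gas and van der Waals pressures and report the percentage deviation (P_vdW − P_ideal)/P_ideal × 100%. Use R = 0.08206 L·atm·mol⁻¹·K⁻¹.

-6.21 %

Ideal: P_ideal = nRT/V = (1.60)(0.08206)(575)/0.830 = 90.9581 atm
vdW: P = nRT/(V − nb) − a n²/V² = 75.4952/0.764400 − 9.26720/0.688900 = 98.7640 − 13.4522 = 85.3118 atm
% deviation = (85.3118 − 90.9581)/90.9581 × 100% = -6.21%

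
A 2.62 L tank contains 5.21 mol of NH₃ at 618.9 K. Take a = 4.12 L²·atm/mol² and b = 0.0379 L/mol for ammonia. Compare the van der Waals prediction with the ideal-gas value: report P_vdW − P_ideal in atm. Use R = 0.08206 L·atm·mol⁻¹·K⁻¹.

ΔP ≈ -8.06 atm

Ideal: P_ideal = nRT/V = (5.21)(0.08206)(618.9)/2.62 = 100.992 atm
vdW: P = nRT/(V − nb) − a n²/V² = 264.600/2.42254 − 111.834/6.86440 = 109.224 − 16.2919 = 92.932 atm
ΔP = 92.932 − 100.992 = -8.06 atm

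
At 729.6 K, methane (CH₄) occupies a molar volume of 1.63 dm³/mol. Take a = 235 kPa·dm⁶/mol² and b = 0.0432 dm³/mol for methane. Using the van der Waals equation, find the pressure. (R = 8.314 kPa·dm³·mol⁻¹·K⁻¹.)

P ≈ 3734 kPa

P = RT/(V_m − b) − a/V_m²
RT/(V_m − b) = (8.314)(729.6)/(1.63 − 0.0432) = 6065.9/1.5868 = 3822.7 kPa
a/V_m² = 235/(1.63)² = 88.449 kPa
P = 3822.7 − 88.449 = 3734 kPa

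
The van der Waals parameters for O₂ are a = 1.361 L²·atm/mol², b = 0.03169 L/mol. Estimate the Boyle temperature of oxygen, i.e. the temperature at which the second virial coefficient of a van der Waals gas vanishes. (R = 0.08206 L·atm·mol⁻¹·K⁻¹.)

For a van der Waals gas the second virial coefficient B₂ = b − a/(RT) vanishes at T_B = a/(Rb).
T_B = 1.361/(0.08206×0.03169) = 1.361/0.0026005 = 523.4 K

T_B ≈ 523.4 K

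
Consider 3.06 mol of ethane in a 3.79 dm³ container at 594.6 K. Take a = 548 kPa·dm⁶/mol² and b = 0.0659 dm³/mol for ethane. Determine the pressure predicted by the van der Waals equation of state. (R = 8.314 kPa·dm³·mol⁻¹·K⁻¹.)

P ≈ 3858 kPa

P = nRT/(V − nb) − a n²/V²
nRT/(V − nb) = (3.06)(8.314)(594.6)/(3.79 − 3.06×0.0659) = 15127/3.5883 = 4215.6 kPa
a n²/V² = (548)(3.06)²/(3.79)² = 357.23 kPa
P = 4215.6 − 357.23 = 3858 kPa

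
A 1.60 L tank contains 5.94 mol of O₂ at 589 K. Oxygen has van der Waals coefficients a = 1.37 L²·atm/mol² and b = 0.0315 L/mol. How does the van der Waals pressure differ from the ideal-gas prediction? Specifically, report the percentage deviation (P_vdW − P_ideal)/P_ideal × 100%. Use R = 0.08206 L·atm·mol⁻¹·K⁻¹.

Ideal: P_ideal = nRT/V = (5.94)(0.08206)(589)/1.60 = 179.438 atm
vdW: P = nRT/(V − nb) − a n²/V² = 287.100/1.41289 − 48.3385/2.56000 = 203.201 − 18.8822 = 184.319 atm
% deviation = (184.319 − 179.438)/179.438 × 100% = 2.72%

2.72 %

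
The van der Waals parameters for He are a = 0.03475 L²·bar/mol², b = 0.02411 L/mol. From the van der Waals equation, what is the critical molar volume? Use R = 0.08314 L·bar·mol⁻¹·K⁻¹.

For a van der Waals gas, V_m,c = 3b.
V_m,c = 3×0.02411 = 0.07233 L/mol

V_m,c ≈ 0.07233 L/mol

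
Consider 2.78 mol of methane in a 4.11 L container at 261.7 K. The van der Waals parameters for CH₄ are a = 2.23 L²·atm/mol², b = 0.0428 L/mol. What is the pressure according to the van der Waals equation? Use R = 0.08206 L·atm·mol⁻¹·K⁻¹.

P ≈ 13.94 atm

P = nRT/(V − nb) − a n²/V²
nRT/(V − nb) = (2.78)(0.08206)(261.7)/(4.11 − 2.78×0.0428) = 59.701/3.9910 = 14.959 atm
a n²/V² = (2.23)(2.78)²/(4.11)² = 1.0203 atm
P = 14.959 − 1.0203 = 13.94 atm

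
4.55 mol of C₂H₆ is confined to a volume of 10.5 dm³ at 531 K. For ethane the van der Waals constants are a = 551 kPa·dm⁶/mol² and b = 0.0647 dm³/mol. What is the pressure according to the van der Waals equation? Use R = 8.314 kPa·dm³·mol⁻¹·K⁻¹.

P ≈ 1865 kPa

P = nRT/(V − nb) − a n²/V²
nRT/(V − nb) = (4.55)(8.314)(531)/(10.5 − 4.55×0.0647) = 20087/10.206 = 1968.2 kPa
a n²/V² = (551)(4.55)²/(10.5)² = 103.47 kPa
P = 1968.2 − 103.47 = 1865 kPa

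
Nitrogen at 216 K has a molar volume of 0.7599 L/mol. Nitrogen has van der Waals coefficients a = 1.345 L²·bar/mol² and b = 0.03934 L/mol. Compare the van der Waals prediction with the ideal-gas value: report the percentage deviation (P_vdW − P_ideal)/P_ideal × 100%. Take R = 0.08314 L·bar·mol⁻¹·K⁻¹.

-4.40 %

Ideal: P_ideal = RT/V_m = (0.08314)(216)/0.7599 = 23.6324 bar
vdW: P = RT/(V_m − b) − a/V_m² = 17.9582/0.720560 − 1.345/0.577448 = 24.9226 − 2.32921 = 22.5934 bar
% deviation = (22.5934 − 23.6324)/23.6324 × 100% = -4.40%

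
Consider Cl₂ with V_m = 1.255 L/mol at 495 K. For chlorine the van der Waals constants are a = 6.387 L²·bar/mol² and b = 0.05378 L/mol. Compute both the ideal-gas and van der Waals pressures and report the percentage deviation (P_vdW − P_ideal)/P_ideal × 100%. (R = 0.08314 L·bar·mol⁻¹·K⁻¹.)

-7.89 %

Ideal: P_ideal = RT/V_m = (0.08314)(495)/1.255 = 32.7923 bar
vdW: P = RT/(V_m − b) − a/V_m² = 41.1543/1.20122 − 6.387/1.57503 = 34.2604 − 4.05516 = 30.2052 bar
% deviation = (30.2052 − 32.7923)/32.7923 × 100% = -7.89%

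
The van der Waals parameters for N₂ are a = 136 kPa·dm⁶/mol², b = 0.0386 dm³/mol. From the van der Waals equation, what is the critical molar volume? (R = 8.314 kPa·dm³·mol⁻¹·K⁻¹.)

For a van der Waals gas, V_m,c = 3b.
V_m,c = 3×0.0386 = 0.1158 dm³/mol

V_m,c ≈ 0.1158 dm³/mol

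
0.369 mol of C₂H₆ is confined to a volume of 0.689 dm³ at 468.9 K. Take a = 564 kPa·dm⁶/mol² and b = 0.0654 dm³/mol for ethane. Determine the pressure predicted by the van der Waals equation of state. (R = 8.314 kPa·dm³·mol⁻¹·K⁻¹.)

P ≈ 2002 kPa

P = nRT/(V − nb) − a n²/V²
nRT/(V − nb) = (0.369)(8.314)(468.9)/(0.689 − 0.369×0.0654) = 1438.5/0.66487 = 2163.6 kPa
a n²/V² = (564)(0.369)²/(0.689)² = 161.77 kPa
P = 2163.6 − 161.77 = 2002 kPa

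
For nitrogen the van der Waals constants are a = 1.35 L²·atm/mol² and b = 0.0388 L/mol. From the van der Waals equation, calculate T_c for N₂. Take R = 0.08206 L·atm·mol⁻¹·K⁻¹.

For a van der Waals gas, T_c = 8a/(27Rb).
T_c = 8×1.35/(27×0.08206×0.0388) = 10.800/0.085966 = 125.6 K

T_c ≈ 125.6 K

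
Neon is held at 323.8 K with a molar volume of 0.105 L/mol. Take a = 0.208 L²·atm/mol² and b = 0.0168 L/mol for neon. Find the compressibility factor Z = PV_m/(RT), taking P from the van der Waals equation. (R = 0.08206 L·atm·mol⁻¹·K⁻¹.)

Z ≈ 1.116

P = RT/(V_m − b) − a/V_m² = (0.08206)(323.8)/(0.105 − 0.0168) − 0.208/(0.105)²
  = 26.571/0.088200 − 18.866 = 301.26 − 18.866 = 282.39 atm
Z = PV_m/(RT) = (282.39)(0.105)/((0.08206)(323.8)) = 29.651/26.571 = 1.116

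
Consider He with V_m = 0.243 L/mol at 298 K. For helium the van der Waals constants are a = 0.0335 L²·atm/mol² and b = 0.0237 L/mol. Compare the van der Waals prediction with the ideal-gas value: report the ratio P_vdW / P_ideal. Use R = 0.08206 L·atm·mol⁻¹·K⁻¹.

Ideal: P_ideal = RT/V_m = (0.08206)(298)/0.243 = 100.633 atm
vdW: P = RT/(V_m − b) − a/V_m² = 24.4539/0.219300 − 0.0335/0.0590490 = 111.509 − 0.567325 = 110.942 atm
Ratio = 110.942/100.633 = 1.102

P_vdW / P_ideal ≈ 1.102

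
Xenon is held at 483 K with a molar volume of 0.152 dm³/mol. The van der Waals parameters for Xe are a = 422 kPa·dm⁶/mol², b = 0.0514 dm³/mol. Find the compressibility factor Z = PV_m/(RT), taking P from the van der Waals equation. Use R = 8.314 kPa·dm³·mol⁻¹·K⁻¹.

Z ≈ 0.8196

P = RT/(V_m − b) − a/V_m² = (8.314)(483)/(0.152 − 0.0514) − 422/(0.152)²
  = 4015.7/0.10060 − 18265 = 39917 − 18265 = 21652 kPa
Z = PV_m/(RT) = (21652)(0.152)/((8.314)(483)) = 3291.1/4015.7 = 0.8196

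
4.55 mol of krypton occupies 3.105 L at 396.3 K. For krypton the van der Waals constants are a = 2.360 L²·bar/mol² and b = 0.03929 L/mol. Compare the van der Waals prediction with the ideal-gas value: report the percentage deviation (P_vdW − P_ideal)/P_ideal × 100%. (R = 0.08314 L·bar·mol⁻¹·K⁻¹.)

Ideal: P_ideal = nRT/V = (4.55)(0.08314)(396.3)/3.105 = 48.2818 bar
vdW: P = nRT/(V − nb) − a n²/V² = 149.915/2.92623 − 48.8579/9.64103 = 51.2314 − 5.06771 = 46.1637 bar
% deviation = (46.1637 − 48.2818)/48.2818 × 100% = -4.39%

-4.39 %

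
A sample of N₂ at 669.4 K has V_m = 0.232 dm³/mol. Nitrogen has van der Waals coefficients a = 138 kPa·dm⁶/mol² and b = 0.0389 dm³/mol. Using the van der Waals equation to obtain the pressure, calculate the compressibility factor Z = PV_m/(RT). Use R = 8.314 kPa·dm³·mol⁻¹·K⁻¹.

Z ≈ 1.095

P = RT/(V_m − b) − a/V_m² = (8.314)(669.4)/(0.232 − 0.0389) − 138/(0.232)²
  = 5565.4/0.19310 − 2563.9 = 28821 − 2563.9 = 26257 kPa
Z = PV_m/(RT) = (26257)(0.232)/((8.314)(669.4)) = 6091.6/5565.4 = 1.095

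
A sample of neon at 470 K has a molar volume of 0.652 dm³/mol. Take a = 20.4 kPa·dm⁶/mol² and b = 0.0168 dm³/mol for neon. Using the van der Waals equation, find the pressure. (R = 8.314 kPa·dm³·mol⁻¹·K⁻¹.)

P ≈ 6104 kPa

P = RT/(V_m − b) − a/V_m²
RT/(V_m − b) = (8.314)(470)/(0.652 − 0.0168) = 3907.6/0.63520 = 6151.8 kPa
a/V_m² = 20.4/(0.652)² = 47.988 kPa
P = 6151.8 − 47.988 = 6104 kPa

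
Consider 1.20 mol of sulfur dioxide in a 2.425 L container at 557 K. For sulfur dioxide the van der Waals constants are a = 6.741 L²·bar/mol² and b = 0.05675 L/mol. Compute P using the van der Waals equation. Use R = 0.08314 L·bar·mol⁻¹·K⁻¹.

P = nRT/(V − nb) − a n²/V²
nRT/(V − nb) = (1.20)(0.08314)(557)/(2.425 − 1.20×0.05675) = 55.571/2.3569 = 23.578 bar
a n²/V² = (6.741)(1.20)²/(2.425)² = 1.6507 bar
P = 23.578 − 1.6507 = 21.93 bar

P ≈ 21.93 bar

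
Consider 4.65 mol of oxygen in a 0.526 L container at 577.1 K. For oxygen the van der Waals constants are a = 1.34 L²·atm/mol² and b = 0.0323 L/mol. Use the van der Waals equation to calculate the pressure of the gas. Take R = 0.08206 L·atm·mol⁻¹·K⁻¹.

P ≈ 481.2 atm

P = nRT/(V − nb) − a n²/V²
nRT/(V − nb) = (4.65)(0.08206)(577.1)/(0.526 − 4.65×0.0323) = 220.21/0.37581 = 585.96 atm
a n²/V² = (1.34)(4.65)²/(0.526)² = 104.72 atm
P = 585.96 − 104.72 = 481.2 atm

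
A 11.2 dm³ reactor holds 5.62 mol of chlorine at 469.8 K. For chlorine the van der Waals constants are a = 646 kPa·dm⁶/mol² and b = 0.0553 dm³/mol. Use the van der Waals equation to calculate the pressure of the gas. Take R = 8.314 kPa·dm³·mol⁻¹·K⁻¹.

P = nRT/(V − nb) − a n²/V²
nRT/(V − nb) = (5.62)(8.314)(469.8)/(11.2 − 5.62×0.0553) = 21951/10.889 = 2015.9 kPa
a n²/V² = (646)(5.62)²/(11.2)² = 162.66 kPa
P = 2015.9 − 162.66 = 1853 kPa

P ≈ 1853 kPa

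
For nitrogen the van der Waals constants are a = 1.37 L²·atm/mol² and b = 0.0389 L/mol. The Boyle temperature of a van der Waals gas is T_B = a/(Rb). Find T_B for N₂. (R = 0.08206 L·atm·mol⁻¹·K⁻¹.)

T_B ≈ 429.2 K

For a van der Waals gas the second virial coefficient B₂ = b − a/(RT) vanishes at T_B = a/(Rb).
T_B = 1.37/(0.08206×0.0389) = 1.37/0.0031921 = 429.2 K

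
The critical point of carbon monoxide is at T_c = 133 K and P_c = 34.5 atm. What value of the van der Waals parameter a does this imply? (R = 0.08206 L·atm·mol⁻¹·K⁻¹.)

a ≈ 1.457 L²·atm/mol²

From T_c = 8a/(27Rb) and P_c = a/(27b²): a = 27 R² T_c²/(64 P_c).
a = 27×(0.08206)²×(133)²/(64×34.5) = 3216.1/2208.0 = 1.457 L²·atm/mol²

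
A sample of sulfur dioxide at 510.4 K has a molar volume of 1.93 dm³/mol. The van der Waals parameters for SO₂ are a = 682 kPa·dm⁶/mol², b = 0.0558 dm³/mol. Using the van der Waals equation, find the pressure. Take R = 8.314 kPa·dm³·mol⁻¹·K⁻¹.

P = RT/(V_m − b) − a/V_m²
RT/(V_m − b) = (8.314)(510.4)/(1.93 − 0.0558) = 4243.5/1.8742 = 2264.2 kPa
a/V_m² = 682/(1.93)² = 183.09 kPa
P = 2264.2 − 183.09 = 2081 kPa

P ≈ 2081 kPa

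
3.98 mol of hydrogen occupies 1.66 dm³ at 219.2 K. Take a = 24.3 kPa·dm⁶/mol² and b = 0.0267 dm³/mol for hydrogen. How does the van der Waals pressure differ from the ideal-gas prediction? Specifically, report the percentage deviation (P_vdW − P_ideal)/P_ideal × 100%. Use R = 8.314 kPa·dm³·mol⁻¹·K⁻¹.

3.64 %

Ideal: P_ideal = nRT/V = (3.98)(8.314)(219.2)/1.66 = 4369.44 kPa
vdW: P = nRT/(V − nb) − a n²/V² = 7253.27/1.55373 − 384.922/2.75560 = 4668.30 − 139.687 = 4528.61 kPa
% deviation = (4528.61 − 4369.44)/4369.44 × 100% = 3.64%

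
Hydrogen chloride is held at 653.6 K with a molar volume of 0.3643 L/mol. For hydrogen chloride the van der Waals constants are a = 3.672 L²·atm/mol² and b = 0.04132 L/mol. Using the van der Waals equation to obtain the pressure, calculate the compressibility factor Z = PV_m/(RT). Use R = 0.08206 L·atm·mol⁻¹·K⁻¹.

P = RT/(V_m − b) − a/V_m² = (0.08206)(653.6)/(0.3643 − 0.04132) − 3.672/(0.3643)²
  = 53.634/0.32298 − 27.668 = 166.06 − 27.668 = 138.39 atm
Z = PV_m/(RT) = (138.39)(0.3643)/((0.08206)(653.6)) = 50.415/53.634 = 0.9400

Z ≈ 0.9400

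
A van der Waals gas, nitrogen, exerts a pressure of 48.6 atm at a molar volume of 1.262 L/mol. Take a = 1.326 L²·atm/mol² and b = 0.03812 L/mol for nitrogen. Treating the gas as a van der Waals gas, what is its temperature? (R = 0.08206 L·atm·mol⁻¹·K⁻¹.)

T = (P + a/V_m²)(V_m − b)/R
P + a/V_m² = 48.6 + 1.326/(1.262)² = 49.433 atm
V_m − b = 1.262 − 0.03812 = 1.2239 L/mol
T = (49.433)(1.2239)/0.08206 = 737.3 K

T ≈ 737.3 K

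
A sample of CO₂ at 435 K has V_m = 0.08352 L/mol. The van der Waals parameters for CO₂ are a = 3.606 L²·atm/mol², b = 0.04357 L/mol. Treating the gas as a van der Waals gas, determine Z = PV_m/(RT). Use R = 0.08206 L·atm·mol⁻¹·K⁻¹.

Z ≈ 0.8811

P = RT/(V_m − b) − a/V_m² = (0.08206)(435)/(0.08352 − 0.04357) − 3.606/(0.08352)²
  = 35.696/0.039950 − 516.95 = 893.52 − 516.95 = 376.57 atm
Z = PV_m/(RT) = (376.57)(0.08352)/((0.08206)(435)) = 31.451/35.696 = 0.8811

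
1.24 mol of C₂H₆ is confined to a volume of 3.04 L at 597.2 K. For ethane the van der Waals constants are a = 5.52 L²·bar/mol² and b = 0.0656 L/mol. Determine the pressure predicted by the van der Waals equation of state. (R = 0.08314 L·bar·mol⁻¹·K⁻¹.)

P ≈ 19.89 bar

P = nRT/(V − nb) − a n²/V²
nRT/(V − nb) = (1.24)(0.08314)(597.2)/(3.04 − 1.24×0.0656) = 61.567/2.9587 = 20.809 bar
a n²/V² = (5.52)(1.24)²/(3.04)² = 0.91841 bar
P = 20.809 − 0.91841 = 19.89 bar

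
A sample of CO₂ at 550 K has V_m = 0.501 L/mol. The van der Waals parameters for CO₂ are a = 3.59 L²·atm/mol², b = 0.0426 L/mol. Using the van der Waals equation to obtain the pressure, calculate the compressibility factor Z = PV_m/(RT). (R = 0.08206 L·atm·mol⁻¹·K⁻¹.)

Z ≈ 0.9342

P = RT/(V_m − b) − a/V_m² = (0.08206)(550)/(0.501 − 0.0426) − 3.59/(0.501)²
  = 45.133/0.45840 − 14.303 = 98.458 − 14.303 = 84.155 atm
Z = PV_m/(RT) = (84.155)(0.501)/((0.08206)(550)) = 42.162/45.133 = 0.9342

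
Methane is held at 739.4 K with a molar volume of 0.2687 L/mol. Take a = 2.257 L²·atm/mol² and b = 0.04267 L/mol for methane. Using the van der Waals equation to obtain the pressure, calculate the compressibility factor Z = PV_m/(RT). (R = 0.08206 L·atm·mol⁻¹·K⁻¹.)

Z ≈ 1.050

P = RT/(V_m − b) − a/V_m² = (0.08206)(739.4)/(0.2687 − 0.04267) − 2.257/(0.2687)²
  = 60.675/0.22603 − 31.261 = 268.44 − 31.261 = 237.18 atm
Z = PV_m/(RT) = (237.18)(0.2687)/((0.08206)(739.4)) = 63.730/60.675 = 1.050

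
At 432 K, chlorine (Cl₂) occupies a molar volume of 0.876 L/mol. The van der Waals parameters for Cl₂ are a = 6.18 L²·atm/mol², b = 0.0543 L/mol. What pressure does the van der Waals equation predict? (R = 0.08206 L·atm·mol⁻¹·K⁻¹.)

P ≈ 35.09 atm

P = RT/(V_m − b) − a/V_m²
RT/(V_m − b) = (0.08206)(432)/(0.876 − 0.0543) = 35.450/0.82170 = 43.142 atm
a/V_m² = 6.18/(0.876)² = 8.0534 atm
P = 43.142 − 8.0534 = 35.09 atm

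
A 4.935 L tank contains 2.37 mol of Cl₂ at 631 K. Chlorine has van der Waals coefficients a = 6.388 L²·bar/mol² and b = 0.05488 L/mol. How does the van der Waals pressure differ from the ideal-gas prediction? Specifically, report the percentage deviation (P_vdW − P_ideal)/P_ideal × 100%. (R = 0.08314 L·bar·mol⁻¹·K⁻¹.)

-3.14 %

Ideal: P_ideal = nRT/V = (2.37)(0.08314)(631)/4.935 = 25.1942 bar
vdW: P = nRT/(V − nb) − a n²/V² = 124.333/4.80493 − 35.8808/24.3542 = 25.8761 − 1.47329 = 24.4028 bar
% deviation = (24.4028 − 25.1942)/25.1942 × 100% = -3.14%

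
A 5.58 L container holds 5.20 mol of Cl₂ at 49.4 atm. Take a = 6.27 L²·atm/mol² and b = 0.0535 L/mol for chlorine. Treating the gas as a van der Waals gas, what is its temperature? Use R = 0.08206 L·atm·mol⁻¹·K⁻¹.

T = (P + a n²/V²)(V − nb)/(nR)
P + a n²/V² = 49.4 + (6.27)(5.20)²/(5.58)² = 54.845 atm
V − nb = 5.58 − (5.20)(0.0535) = 5.3018 L
T = (54.845)(5.3018)/((5.20)(0.08206)) = 681.4 K

T ≈ 681.4 K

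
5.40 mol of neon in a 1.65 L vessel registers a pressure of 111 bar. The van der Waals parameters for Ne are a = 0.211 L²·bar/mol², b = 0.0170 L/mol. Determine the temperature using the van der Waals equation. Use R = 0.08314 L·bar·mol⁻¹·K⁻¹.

T ≈ 393.1 K

T = (P + a n²/V²)(V − nb)/(nR)
P + a n²/V² = 111 + (0.211)(5.40)²/(1.65)² = 113.26 bar
V − nb = 1.65 − (5.40)(0.0170) = 1.5582 L
T = (113.26)(1.5582)/((5.40)(0.08314)) = 393.1 K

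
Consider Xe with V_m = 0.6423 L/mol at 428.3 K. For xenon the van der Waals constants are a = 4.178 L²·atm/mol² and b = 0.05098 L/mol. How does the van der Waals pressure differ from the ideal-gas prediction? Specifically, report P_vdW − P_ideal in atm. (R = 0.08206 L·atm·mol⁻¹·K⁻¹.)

ΔP ≈ -5.410 atm

Ideal: P_ideal = RT/V_m = (0.08206)(428.3)/0.6423 = 54.7194 atm
vdW: P = RT/(V_m − b) − a/V_m² = 35.1463/0.591320 − 4.178/0.412549 = 59.4370 − 10.1273 = 49.3097 atm
ΔP = 49.3097 − 54.7194 = -5.410 atm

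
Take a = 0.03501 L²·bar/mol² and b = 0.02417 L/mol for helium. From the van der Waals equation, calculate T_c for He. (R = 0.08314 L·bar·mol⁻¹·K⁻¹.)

For a van der Waals gas, T_c = 8a/(27Rb).
T_c = 8×0.03501/(27×0.08314×0.02417) = 0.28008/0.054256 = 5.162 K

T_c ≈ 5.162 K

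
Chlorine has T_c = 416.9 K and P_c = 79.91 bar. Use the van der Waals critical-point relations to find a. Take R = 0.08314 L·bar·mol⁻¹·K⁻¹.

From T_c = 8a/(27Rb) and P_c = a/(27b²): a = 27 R² T_c²/(64 P_c).
a = 27×(0.08314)²×(416.9)²/(64×79.91) = 32438/5114.2 = 6.343 L²·bar/mol²

a ≈ 6.343 L²·bar/mol²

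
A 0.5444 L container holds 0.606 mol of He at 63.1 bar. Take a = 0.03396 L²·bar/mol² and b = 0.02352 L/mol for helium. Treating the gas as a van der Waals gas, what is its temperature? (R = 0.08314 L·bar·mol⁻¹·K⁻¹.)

T = (P + a n²/V²)(V − nb)/(nR)
P + a n²/V² = 63.1 + (0.03396)(0.606)²/(0.5444)² = 63.142 bar
V − nb = 0.5444 − (0.606)(0.02352) = 0.53015 L
T = (63.142)(0.53015)/((0.606)(0.08314)) = 664.4 K

T ≈ 664.4 K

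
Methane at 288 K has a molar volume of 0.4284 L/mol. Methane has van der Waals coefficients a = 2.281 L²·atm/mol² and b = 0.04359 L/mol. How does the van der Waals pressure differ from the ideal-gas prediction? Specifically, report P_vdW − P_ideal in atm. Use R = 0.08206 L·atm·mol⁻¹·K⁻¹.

Ideal: P_ideal = RT/V_m = (0.08206)(288)/0.4284 = 55.1664 atm
vdW: P = RT/(V_m − b) − a/V_m² = 23.6333/0.384810 − 2.281/0.183527 = 61.4155 − 12.4287 = 48.9868 atm
ΔP = 48.9868 − 55.1664 = -6.180 atm

ΔP ≈ -6.180 atm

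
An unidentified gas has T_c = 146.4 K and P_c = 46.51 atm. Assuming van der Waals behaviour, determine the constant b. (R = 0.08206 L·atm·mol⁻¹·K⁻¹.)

From T_c = 8a/(27Rb) and P_c = a/(27b²): b = R T_c/(8 P_c).
b = (0.08206)(146.4)/(8×46.51) = 12.014/372.08 = 0.03229 L/mol

b ≈ 0.03229 L/mol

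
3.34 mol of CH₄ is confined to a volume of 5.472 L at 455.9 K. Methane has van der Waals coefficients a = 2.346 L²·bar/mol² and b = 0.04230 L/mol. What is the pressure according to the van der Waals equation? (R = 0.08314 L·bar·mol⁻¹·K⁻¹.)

P = nRT/(V − nb) − a n²/V²
nRT/(V − nb) = (3.34)(0.08314)(455.9)/(5.472 − 3.34×0.04230) = 126.60/5.3307 = 23.749 bar
a n²/V² = (2.346)(3.34)²/(5.472)² = 0.87403 bar
P = 23.749 − 0.87403 = 22.87 bar

P ≈ 22.87 bar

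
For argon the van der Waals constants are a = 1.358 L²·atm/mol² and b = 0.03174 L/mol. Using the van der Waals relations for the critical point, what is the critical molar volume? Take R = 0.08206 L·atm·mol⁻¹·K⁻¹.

For a van der Waals gas, V_m,c = 3b.
V_m,c = 3×0.03174 = 0.09522 L/mol

V_m,c ≈ 0.09522 L/mol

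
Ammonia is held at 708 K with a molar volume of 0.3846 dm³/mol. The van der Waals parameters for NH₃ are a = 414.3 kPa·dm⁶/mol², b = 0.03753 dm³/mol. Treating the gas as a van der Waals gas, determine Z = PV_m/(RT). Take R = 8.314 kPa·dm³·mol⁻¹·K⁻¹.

Z ≈ 0.9251

P = RT/(V_m − b) − a/V_m² = (8.314)(708)/(0.3846 − 0.03753) − 414.3/(0.3846)²
  = 5886.3/0.34707 − 2800.9 = 16960 − 2800.9 = 14159 kPa
Z = PV_m/(RT) = (14159)(0.3846)/((8.314)(708)) = 5445.6/5886.3 = 0.9251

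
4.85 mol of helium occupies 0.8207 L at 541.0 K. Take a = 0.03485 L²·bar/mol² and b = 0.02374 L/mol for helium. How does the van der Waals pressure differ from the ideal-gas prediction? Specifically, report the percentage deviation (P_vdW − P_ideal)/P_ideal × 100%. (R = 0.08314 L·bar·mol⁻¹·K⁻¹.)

Ideal: P_ideal = nRT/V = (4.85)(0.08314)(541.0)/0.8207 = 265.806 bar
vdW: P = nRT/(V − nb) − a n²/V² = 218.147/0.705561 − 0.819759/0.673548 = 309.182 − 1.21708 = 307.965 bar
% deviation = (307.965 − 265.806)/265.806 × 100% = 15.86%

15.86 %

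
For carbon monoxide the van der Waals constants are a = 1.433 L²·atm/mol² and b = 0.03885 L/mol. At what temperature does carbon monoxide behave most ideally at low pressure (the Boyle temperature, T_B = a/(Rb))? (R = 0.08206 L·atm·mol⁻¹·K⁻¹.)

T_B ≈ 449.5 K

For a van der Waals gas the second virial coefficient B₂ = b − a/(RT) vanishes at T_B = a/(Rb).
T_B = 1.433/(0.08206×0.03885) = 1.433/0.0031880 = 449.5 K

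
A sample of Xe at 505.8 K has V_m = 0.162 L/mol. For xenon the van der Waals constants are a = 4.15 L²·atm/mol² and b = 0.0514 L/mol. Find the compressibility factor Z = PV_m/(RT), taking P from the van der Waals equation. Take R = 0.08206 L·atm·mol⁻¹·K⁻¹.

P = RT/(V_m − b) − a/V_m² = (0.08206)(505.8)/(0.162 − 0.0514) − 4.15/(0.162)²
  = 41.506/0.11060 − 158.13 = 375.28 − 158.13 = 217.15 atm
Z = PV_m/(RT) = (217.15)(0.162)/((0.08206)(505.8)) = 35.178/41.506 = 0.8475

Z ≈ 0.8475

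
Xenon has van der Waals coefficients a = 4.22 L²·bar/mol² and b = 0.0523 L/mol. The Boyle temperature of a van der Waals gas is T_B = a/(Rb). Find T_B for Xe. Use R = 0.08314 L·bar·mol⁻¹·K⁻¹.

For a van der Waals gas the second virial coefficient B₂ = b − a/(RT) vanishes at T_B = a/(Rb).
T_B = 4.22/(0.08314×0.0523) = 4.22/0.0043482 = 970.5 K

T_B ≈ 970.5 K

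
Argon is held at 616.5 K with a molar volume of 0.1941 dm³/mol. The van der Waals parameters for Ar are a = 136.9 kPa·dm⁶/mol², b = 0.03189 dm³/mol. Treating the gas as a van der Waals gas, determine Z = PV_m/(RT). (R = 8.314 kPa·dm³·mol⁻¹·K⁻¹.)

P = RT/(V_m − b) − a/V_m² = (8.314)(616.5)/(0.1941 − 0.03189) − 136.9/(0.1941)²
  = 5125.6/0.16221 − 3633.7 = 31599 − 3633.7 = 27965 kPa
Z = PV_m/(RT) = (27965)(0.1941)/((8.314)(616.5)) = 5428.0/5125.6 = 1.059

Z ≈ 1.059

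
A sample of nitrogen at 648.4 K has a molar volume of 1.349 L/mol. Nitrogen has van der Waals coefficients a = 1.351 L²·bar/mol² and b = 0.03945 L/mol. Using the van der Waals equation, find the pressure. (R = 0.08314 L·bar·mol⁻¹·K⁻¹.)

P = RT/(V_m − b) − a/V_m²
RT/(V_m − b) = (0.08314)(648.4)/(1.349 − 0.03945) = 53.908/1.3096 = 41.164 bar
a/V_m² = 1.351/(1.349)² = 0.74239 bar
P = 41.164 − 0.74239 = 40.42 bar

P ≈ 40.42 bar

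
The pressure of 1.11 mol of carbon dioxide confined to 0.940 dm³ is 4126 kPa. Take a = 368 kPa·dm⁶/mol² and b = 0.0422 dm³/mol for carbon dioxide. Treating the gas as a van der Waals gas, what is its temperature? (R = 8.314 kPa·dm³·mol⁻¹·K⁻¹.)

T = (P + a n²/V²)(V − nb)/(nR)
P + a n²/V² = 4126 + (368)(1.11)²/(0.940)² = 4639.1 kPa
V − nb = 0.940 − (1.11)(0.0422) = 0.89316 dm³
T = (4639.1)(0.89316)/((1.11)(8.314)) = 449.0 K

T ≈ 449.0 K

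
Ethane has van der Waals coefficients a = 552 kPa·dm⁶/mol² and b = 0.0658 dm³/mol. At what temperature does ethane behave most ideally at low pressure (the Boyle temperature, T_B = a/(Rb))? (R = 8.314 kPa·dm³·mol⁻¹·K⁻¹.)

For a van der Waals gas the second virial coefficient B₂ = b − a/(RT) vanishes at T_B = a/(Rb).
T_B = 552/(8.314×0.0658) = 552/0.54706 = 1009 K

T_B ≈ 1009 K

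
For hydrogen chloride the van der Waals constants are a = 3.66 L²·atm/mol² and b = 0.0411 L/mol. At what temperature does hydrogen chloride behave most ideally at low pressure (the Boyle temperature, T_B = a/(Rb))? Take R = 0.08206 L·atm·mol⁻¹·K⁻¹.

For a van der Waals gas the second virial coefficient B₂ = b − a/(RT) vanishes at T_B = a/(Rb).
T_B = 3.66/(0.08206×0.0411) = 3.66/0.0033727 = 1085 K

T_B ≈ 1085 K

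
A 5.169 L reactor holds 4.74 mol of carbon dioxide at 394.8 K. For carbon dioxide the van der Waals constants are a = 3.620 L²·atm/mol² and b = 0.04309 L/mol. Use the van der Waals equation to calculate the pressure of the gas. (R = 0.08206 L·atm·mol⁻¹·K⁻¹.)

P = nRT/(V − nb) − a n²/V²
nRT/(V − nb) = (4.74)(0.08206)(394.8)/(5.169 − 4.74×0.04309) = 153.56/4.9648 = 30.930 atm
a n²/V² = (3.620)(4.74)²/(5.169)² = 3.0441 atm
P = 30.930 − 3.0441 = 27.89 atm

P ≈ 27.89 atm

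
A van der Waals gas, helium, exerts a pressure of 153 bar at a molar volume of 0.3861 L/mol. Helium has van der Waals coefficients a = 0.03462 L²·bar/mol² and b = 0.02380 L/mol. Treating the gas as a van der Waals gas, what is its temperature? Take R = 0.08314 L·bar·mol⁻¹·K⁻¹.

T ≈ 667.7 K

T = (P + a/V_m²)(V_m − b)/R
P + a/V_m² = 153 + 0.03462/(0.3861)² = 153.23 bar
V_m − b = 0.3861 − 0.02380 = 0.36230 L/mol
T = (153.23)(0.36230)/0.08314 = 667.7 K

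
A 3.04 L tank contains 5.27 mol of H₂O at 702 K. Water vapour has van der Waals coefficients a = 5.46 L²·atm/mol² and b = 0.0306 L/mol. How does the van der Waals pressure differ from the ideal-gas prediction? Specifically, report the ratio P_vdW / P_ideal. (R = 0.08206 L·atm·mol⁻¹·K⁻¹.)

Ideal: P_ideal = nRT/V = (5.27)(0.08206)(702)/3.04 = 99.8632 atm
vdW: P = nRT/(V − nb) − a n²/V² = 303.584/2.87874 − 151.640/9.24160 = 105.457 − 16.4084 = 89.049 atm
Ratio = 89.049/99.8632 = 0.8917

P_vdW / P_ideal ≈ 0.8917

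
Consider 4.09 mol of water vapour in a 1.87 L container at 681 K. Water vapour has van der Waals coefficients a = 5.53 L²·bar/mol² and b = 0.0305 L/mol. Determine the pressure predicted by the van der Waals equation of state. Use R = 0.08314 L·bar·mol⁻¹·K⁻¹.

P ≈ 106.2 bar

P = nRT/(V − nb) − a n²/V²
nRT/(V − nb) = (4.09)(0.08314)(681)/(1.87 − 4.09×0.0305) = 231.57/1.7453 = 132.68 bar
a n²/V² = (5.53)(4.09)²/(1.87)² = 26.454 bar
P = 132.68 − 26.454 = 106.2 bar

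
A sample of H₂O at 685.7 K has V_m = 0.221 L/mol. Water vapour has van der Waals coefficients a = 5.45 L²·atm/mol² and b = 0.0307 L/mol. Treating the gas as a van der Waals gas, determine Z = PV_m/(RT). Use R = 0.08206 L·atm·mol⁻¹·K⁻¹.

P = RT/(V_m − b) − a/V_m² = (0.08206)(685.7)/(0.221 − 0.0307) − 5.45/(0.221)²
  = 56.269/0.19030 − 111.59 = 295.69 − 111.59 = 184.10 atm
Z = PV_m/(RT) = (184.10)(0.221)/((0.08206)(685.7)) = 40.686/56.269 = 0.7231

Z ≈ 0.7231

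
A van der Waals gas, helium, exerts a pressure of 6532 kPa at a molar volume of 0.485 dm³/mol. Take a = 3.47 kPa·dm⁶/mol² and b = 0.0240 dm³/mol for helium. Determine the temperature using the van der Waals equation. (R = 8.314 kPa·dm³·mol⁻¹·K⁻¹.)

T = (P + a/V_m²)(V_m − b)/R
P + a/V_m² = 6532 + 3.47/(0.485)² = 6546.8 kPa
V_m − b = 0.485 − 0.0240 = 0.46100 dm³/mol
T = (6546.8)(0.46100)/8.314 = 363.0 K

T ≈ 363.0 K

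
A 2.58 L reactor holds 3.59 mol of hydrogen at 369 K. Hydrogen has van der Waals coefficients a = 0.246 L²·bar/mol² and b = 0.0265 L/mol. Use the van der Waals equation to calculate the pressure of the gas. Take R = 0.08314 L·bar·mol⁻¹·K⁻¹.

P ≈ 43.85 bar

P = nRT/(V − nb) − a n²/V²
nRT/(V − nb) = (3.59)(0.08314)(369)/(2.58 − 3.59×0.0265) = 110.14/2.4849 = 44.324 bar
a n²/V² = (0.246)(3.59)²/(2.58)² = 0.47630 bar
P = 44.324 − 0.47630 = 43.85 bar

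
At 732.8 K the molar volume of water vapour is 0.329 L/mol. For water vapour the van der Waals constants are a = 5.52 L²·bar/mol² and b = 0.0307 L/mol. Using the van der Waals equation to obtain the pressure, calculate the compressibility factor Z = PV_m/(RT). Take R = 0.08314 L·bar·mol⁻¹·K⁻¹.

Z ≈ 0.8275

P = RT/(V_m − b) − a/V_m² = (0.08314)(732.8)/(0.329 − 0.0307) − 5.52/(0.329)²
  = 60.925/0.29830 − 50.997 = 204.24 − 50.997 = 153.24 bar
Z = PV_m/(RT) = (153.24)(0.329)/((0.08314)(732.8)) = 50.416/60.925 = 0.8275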